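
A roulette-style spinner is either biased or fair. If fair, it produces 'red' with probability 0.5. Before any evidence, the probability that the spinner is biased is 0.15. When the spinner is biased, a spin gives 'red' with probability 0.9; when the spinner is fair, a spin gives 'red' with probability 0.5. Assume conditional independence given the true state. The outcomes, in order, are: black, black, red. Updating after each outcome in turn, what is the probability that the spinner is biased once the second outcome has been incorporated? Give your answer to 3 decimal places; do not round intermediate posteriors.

0.007

Apply Bayes' rule sequentially, carrying P(biased) forward.
After 'black': P(biased) = 0.1·0.1500 / (0.1·0.1500 + 0.5·0.8500) ≈ 0.0341
After 'black': P(biased) = 0.1·0.0341 / (0.1·0.0341 + 0.5·0.9659) ≈ 0.0070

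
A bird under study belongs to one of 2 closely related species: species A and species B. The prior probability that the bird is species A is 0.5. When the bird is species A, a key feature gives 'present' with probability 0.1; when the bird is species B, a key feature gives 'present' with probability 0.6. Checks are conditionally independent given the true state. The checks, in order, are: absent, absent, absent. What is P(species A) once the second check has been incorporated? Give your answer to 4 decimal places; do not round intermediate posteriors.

Each posterior becomes the prior for the next update.
After 'absent': P(species A) = 0.9·0.5000 / (0.9·0.5000 + 0.4·0.5000) ≈ 0.6923
After 'absent': P(species A) = 0.9·0.6923 / (0.9·0.6923 + 0.4·0.3077) ≈ 0.8351

0.8351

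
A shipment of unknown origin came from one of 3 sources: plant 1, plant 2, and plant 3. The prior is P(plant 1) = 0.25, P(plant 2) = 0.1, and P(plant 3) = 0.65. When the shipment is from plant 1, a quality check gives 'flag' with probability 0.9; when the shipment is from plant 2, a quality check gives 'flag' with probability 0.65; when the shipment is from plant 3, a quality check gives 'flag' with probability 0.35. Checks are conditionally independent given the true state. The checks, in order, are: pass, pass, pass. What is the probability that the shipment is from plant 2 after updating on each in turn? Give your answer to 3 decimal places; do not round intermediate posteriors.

0.023

Apply Bayes' rule sequentially, carrying P(plant 2) forward.
After 'pass': normaliser = 0.1·0.2500 + 0.35·0.1000 + 0.65·0.6500; P(plant 1) ≈ 0.0518, P(plant 2) ≈ 0.0725, P(plant 3) ≈ 0.8756
After 'pass': normaliser = 0.1·0.0518 + 0.35·0.0725 + 0.65·0.8756; P(plant 1) ≈ 0.0086, P(plant 2) ≈ 0.0423, P(plant 3) ≈ 0.9490
After 'pass': normaliser = 0.1·0.0086 + 0.35·0.0423 + 0.65·0.9490; P(plant 1) ≈ 0.0014, P(plant 2) ≈ 0.0234, P(plant 3) ≈ 0.9752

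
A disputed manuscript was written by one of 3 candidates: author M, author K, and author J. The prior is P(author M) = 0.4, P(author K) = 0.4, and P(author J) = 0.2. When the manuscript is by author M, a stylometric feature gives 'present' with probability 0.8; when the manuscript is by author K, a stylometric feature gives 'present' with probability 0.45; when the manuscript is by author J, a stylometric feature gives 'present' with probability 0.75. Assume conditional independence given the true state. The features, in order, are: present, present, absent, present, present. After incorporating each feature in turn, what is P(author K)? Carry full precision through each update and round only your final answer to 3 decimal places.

After 'present': normaliser = 0.8·0.4000 + 0.45·0.4000 + 0.75·0.2000; P(author M) ≈ 0.4923, P(author K) ≈ 0.2769, P(author J) ≈ 0.2308
After 'present': normaliser = 0.8·0.4923 + 0.45·0.2769 + 0.75·0.2308; P(author M) ≈ 0.5695, P(author K) ≈ 0.1802, P(author J) ≈ 0.2503
After 'absent': normaliser = 0.2·0.5695 + 0.55·0.1802 + 0.25·0.2503; P(author M) ≈ 0.4133, P(author K) ≈ 0.3596, P(author J) ≈ 0.2270
After 'present': normaliser = 0.8·0.4133 + 0.45·0.3596 + 0.75·0.2270; P(author M) ≈ 0.4989, P(author K) ≈ 0.2442, P(author J) ≈ 0.2569
After 'present': normaliser = 0.8·0.4989 + 0.45·0.2442 + 0.75·0.2569; P(author M) ≈ 0.5688, P(author K) ≈ 0.1566, P(author J) ≈ 0.2746

0.157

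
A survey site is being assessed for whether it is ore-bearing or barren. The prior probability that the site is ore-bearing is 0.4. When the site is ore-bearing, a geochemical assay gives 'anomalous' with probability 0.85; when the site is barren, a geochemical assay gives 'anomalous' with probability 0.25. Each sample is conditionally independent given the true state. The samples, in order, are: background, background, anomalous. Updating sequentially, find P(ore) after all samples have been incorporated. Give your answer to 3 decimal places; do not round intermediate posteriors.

0.083

After 'background': P(ore) = 0.15·0.4000 / (0.15·0.4000 + 0.75·0.6000) ≈ 0.1176
After 'background': P(ore) = 0.15·0.1176 / (0.15·0.1176 + 0.75·0.8824) ≈ 0.0260
After 'anomalous': P(ore) = 0.85·0.0260 / (0.85·0.0260 + 0.25·0.9740) ≈ 0.0831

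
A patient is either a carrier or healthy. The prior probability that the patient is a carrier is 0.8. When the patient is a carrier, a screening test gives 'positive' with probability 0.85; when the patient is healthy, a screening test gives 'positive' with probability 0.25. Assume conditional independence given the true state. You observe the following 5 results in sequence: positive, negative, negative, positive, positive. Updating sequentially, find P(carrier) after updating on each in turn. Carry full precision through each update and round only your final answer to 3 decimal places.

0.863

After 'positive': P(carrier) = 0.85·0.8000 / (0.85·0.8000 + 0.25·0.2000) ≈ 0.9315
After 'negative': P(carrier) = 0.15·0.9315 / (0.15·0.9315 + 0.75·0.0685) ≈ 0.7312
After 'negative': P(carrier) = 0.15·0.7312 / (0.15·0.7312 + 0.75·0.2688) ≈ 0.3523
After 'positive': P(carrier) = 0.85·0.3523 / (0.85·0.3523 + 0.25·0.6477) ≈ 0.6491
After 'positive': P(carrier) = 0.85·0.6491 / (0.85·0.6491 + 0.25·0.3509) ≈ 0.8628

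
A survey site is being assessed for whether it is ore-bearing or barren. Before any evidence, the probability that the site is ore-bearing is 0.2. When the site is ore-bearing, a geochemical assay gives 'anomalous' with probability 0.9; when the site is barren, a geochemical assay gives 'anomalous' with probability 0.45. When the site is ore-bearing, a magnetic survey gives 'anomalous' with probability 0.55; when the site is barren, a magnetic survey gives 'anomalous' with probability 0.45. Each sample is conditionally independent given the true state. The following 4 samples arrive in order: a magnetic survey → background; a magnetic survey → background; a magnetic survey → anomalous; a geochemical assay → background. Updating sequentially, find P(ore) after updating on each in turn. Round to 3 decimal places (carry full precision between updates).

After a magnetic survey='background': P(ore) = 0.45·0.2000 / (0.45·0.2000 + 0.55·0.8000) ≈ 0.1698
After a magnetic survey='background': P(ore) = 0.45·0.1698 / (0.45·0.1698 + 0.55·0.8302) ≈ 0.1434
After a magnetic survey='anomalous': P(ore) = 0.55·0.1434 / (0.55·0.1434 + 0.45·0.8566) ≈ 0.1698
After a geochemical assay='background': P(ore) = 0.1·0.1698 / (0.1·0.1698 + 0.55·0.8302) ≈ 0.0359

0.036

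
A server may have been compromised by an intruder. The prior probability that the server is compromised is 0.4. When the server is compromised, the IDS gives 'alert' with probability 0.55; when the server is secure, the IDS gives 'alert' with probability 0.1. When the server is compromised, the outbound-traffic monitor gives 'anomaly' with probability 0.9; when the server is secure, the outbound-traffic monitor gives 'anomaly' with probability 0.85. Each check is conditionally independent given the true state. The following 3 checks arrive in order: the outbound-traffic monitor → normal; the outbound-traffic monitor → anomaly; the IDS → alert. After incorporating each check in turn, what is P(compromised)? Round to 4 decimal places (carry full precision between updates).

Apply Bayes' rule sequentially, carrying P(compromised) forward.
After the outbound-traffic monitor='normal': P(compromised) = 0.1·0.4000 / (0.1·0.4000 + 0.15·0.6000) ≈ 0.3077
After the outbound-traffic monitor='anomaly': P(compromised) = 0.9·0.3077 / (0.9·0.3077 + 0.85·0.6923) ≈ 0.3200
After the IDS='alert': P(compromised) = 0.55·0.3200 / (0.55·0.3200 + 0.1·0.6800) ≈ 0.7213

0.7213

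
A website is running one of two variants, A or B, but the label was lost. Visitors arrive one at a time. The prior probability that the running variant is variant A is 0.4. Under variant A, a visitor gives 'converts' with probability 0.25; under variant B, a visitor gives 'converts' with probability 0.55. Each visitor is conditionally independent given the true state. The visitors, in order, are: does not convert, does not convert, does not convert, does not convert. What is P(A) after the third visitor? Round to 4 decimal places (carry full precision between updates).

Each posterior becomes the prior for the next update.
After 'does not convert': P(A) = 0.75·0.4000 / (0.75·0.4000 + 0.45·0.6000) ≈ 0.5263
After 'does not convert': P(A) = 0.75·0.5263 / (0.75·0.5263 + 0.45·0.4737) ≈ 0.6494
After 'does not convert': P(A) = 0.75·0.6494 / (0.75·0.6494 + 0.45·0.3506) ≈ 0.7553

0.7553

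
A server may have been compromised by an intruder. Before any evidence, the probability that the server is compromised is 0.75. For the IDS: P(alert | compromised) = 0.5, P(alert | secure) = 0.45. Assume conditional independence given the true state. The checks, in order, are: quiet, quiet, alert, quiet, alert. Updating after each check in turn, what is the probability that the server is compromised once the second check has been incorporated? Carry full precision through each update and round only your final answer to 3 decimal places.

After 'quiet': P(compromised) = 0.5·0.7500 / (0.5·0.7500 + 0.55·0.2500) ≈ 0.7317
After 'quiet': P(compromised) = 0.5·0.7317 / (0.5·0.7317 + 0.55·0.2683) ≈ 0.7126

0.713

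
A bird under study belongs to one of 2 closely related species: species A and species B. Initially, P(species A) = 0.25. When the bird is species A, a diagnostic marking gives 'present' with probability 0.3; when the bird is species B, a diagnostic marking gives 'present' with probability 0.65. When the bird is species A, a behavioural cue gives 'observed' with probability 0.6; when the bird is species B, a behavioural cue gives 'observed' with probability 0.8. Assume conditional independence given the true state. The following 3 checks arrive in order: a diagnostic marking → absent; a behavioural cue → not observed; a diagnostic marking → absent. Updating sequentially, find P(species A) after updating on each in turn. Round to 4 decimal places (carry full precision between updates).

0.7273

After a diagnostic marking='absent': P(species A) = 0.7·0.2500 / (0.7·0.2500 + 0.35·0.7500) ≈ 0.4000
After a behavioural cue='not observed': P(species A) = 0.4·0.4000 / (0.4·0.4000 + 0.2·0.6000) ≈ 0.5714
After a diagnostic marking='absent': P(species A) = 0.7·0.5714 / (0.7·0.5714 + 0.35·0.4286) ≈ 0.7273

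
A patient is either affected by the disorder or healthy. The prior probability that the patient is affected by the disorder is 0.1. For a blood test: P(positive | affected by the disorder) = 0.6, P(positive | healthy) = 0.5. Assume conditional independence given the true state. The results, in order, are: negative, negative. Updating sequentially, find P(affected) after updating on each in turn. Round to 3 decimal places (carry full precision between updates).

0.066

After 'negative': P(affected) = 0.4·0.1000 / (0.4·0.1000 + 0.5·0.9000) ≈ 0.0816
After 'negative': P(affected) = 0.4·0.0816 / (0.4·0.0816 + 0.5·0.9184) ≈ 0.0664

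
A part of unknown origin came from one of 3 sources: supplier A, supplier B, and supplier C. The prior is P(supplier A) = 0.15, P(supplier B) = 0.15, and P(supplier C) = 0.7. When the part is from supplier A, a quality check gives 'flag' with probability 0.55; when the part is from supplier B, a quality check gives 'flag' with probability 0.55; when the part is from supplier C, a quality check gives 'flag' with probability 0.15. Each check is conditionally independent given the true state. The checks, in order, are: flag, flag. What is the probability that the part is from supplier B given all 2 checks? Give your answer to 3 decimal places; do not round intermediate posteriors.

After 'flag': normaliser = 0.55·0.1500 + 0.55·0.1500 + 0.15·0.7000; P(supplier A) ≈ 0.3056, P(supplier B) ≈ 0.3056, P(supplier C) ≈ 0.3889
After 'flag': normaliser = 0.55·0.3056 + 0.55·0.3056 + 0.15·0.3889; P(supplier A) ≈ 0.4261, P(supplier B) ≈ 0.4261, P(supplier C) ≈ 0.1479

0.426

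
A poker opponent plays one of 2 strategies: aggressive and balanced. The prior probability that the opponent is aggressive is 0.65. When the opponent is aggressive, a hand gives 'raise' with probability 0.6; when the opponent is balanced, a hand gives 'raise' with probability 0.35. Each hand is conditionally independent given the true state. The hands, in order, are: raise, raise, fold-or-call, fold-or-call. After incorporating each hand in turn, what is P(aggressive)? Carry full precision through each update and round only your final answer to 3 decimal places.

Each posterior becomes the prior for the next update.
After 'raise': P(aggressive) = 0.6·0.6500 / (0.6·0.6500 + 0.35·0.3500) ≈ 0.7610
After 'raise': P(aggressive) = 0.6·0.7610 / (0.6·0.7610 + 0.35·0.2390) ≈ 0.8451
After 'fold-or-call': P(aggressive) = 0.4·0.8451 / (0.4·0.8451 + 0.65·0.1549) ≈ 0.7706
After 'fold-or-call': P(aggressive) = 0.4·0.7706 / (0.4·0.7706 + 0.65·0.2294) ≈ 0.6739

0.674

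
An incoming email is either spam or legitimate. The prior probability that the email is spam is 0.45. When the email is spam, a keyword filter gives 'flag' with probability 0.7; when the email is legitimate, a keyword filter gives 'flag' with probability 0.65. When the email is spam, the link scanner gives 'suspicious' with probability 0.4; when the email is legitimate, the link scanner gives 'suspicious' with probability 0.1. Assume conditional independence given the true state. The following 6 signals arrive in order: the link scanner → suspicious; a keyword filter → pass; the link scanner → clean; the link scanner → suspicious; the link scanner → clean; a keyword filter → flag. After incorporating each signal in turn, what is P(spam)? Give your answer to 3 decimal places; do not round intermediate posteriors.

After the link scanner='suspicious': P(spam) = 0.4·0.4500 / (0.4·0.4500 + 0.1·0.5500) ≈ 0.7660
After a keyword filter='pass': P(spam) = 0.3·0.7660 / (0.3·0.7660 + 0.35·0.2340) ≈ 0.7372
After the link scanner='clean': P(spam) = 0.6·0.7372 / (0.6·0.7372 + 0.9·0.2628) ≈ 0.6516
After the link scanner='suspicious': P(spam) = 0.4·0.6516 / (0.4·0.6516 + 0.1·0.3484) ≈ 0.8821
After the link scanner='clean': P(spam) = 0.6·0.8821 / (0.6·0.8821 + 0.9·0.1179) ≈ 0.8330
After a keyword filter='flag': P(spam) = 0.7·0.8330 / (0.7·0.8330 + 0.65·0.1670) ≈ 0.8430

0.843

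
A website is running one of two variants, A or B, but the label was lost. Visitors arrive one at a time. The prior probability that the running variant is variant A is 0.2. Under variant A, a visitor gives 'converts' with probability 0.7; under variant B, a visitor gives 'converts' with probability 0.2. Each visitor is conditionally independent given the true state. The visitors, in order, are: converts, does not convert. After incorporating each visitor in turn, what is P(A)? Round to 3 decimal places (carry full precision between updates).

After 'converts': P(A) = 0.7·0.2000 / (0.7·0.2000 + 0.2·0.8000) ≈ 0.4667
After 'does not convert': P(A) = 0.3·0.4667 / (0.3·0.4667 + 0.8·0.5333) ≈ 0.2471

0.247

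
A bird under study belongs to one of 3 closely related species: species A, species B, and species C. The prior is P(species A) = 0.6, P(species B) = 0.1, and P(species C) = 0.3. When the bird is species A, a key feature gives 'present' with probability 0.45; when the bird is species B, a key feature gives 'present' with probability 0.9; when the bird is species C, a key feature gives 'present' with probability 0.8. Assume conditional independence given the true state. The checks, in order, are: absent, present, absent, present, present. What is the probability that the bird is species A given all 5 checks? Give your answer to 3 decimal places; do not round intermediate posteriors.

0.706

Each posterior becomes the prior for the next update.
After 'absent': normaliser = 0.55·0.6000 + 0.1·0.1000 + 0.2·0.3000; P(species A) ≈ 0.8250, P(species B) ≈ 0.0250, P(species C) ≈ 0.1500
After 'present': normaliser = 0.45·0.8250 + 0.9·0.0250 + 0.8·0.1500; P(species A) ≈ 0.7226, P(species B) ≈ 0.0438, P(species C) ≈ 0.2336
After 'absent': normaliser = 0.55·0.7226 + 0.1·0.0438 + 0.2·0.2336; P(species A) ≈ 0.8861, P(species B) ≈ 0.0098, P(species C) ≈ 0.1041
After 'present': normaliser = 0.45·0.8861 + 0.9·0.0098 + 0.8·0.1041; P(species A) ≈ 0.8123, P(species B) ≈ 0.0179, P(species C) ≈ 0.1697
After 'present': normaliser = 0.45·0.8123 + 0.9·0.0179 + 0.8·0.1697; P(species A) ≈ 0.7064, P(species B) ≈ 0.0311, P(species C) ≈ 0.2624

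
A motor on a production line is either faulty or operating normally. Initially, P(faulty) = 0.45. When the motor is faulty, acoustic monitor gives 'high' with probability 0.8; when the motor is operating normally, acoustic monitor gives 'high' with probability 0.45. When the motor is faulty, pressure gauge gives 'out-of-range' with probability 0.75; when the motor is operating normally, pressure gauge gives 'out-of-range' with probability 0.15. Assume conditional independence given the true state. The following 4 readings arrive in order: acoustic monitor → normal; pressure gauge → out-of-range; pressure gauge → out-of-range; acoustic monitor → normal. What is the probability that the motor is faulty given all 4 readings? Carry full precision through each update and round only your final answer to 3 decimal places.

After acoustic monitor='normal': P(faulty) = 0.2·0.4500 / (0.2·0.4500 + 0.55·0.5500) ≈ 0.2293
After pressure gauge='out-of-range': P(faulty) = 0.75·0.2293 / (0.75·0.2293 + 0.15·0.7707) ≈ 0.5980
After pressure gauge='out-of-range': P(faulty) = 0.75·0.5980 / (0.75·0.5980 + 0.15·0.4020) ≈ 0.8815
After acoustic monitor='normal': P(faulty) = 0.2·0.8815 / (0.2·0.8815 + 0.55·0.1185) ≈ 0.7301

0.730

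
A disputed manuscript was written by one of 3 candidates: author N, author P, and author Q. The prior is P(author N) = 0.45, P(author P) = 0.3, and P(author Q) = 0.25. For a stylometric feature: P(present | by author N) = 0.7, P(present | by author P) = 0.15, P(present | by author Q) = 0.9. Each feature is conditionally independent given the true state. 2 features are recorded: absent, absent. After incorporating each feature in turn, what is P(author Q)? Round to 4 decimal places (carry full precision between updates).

0.0096

After 'absent': normaliser = 0.3·0.4500 + 0.85·0.3000 + 0.1·0.2500; P(author N) ≈ 0.3253, P(author P) ≈ 0.6145, P(author Q) ≈ 0.0602
After 'absent': normaliser = 0.3·0.3253 + 0.85·0.6145 + 0.1·0.0602; P(author N) ≈ 0.1559, P(author P) ≈ 0.8345, P(author Q) ≈ 0.0096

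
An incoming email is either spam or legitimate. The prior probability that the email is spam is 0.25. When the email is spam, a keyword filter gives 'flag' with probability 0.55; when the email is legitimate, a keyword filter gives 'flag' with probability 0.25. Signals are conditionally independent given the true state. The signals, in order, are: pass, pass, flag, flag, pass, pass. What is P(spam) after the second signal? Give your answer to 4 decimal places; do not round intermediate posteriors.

0.1071

Each posterior becomes the prior for the next update.
After 'pass': P(spam) = 0.45·0.2500 / (0.45·0.2500 + 0.75·0.7500) ≈ 0.1667
After 'pass': P(spam) = 0.45·0.1667 / (0.45·0.1667 + 0.75·0.8333) ≈ 0.1071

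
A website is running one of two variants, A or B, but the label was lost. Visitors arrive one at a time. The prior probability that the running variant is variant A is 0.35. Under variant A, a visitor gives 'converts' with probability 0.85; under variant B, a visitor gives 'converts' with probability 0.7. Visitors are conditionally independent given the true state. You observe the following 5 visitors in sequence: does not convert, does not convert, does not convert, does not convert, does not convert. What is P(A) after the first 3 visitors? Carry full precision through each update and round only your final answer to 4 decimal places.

0.0631

After 'does not convert': P(A) = 0.15·0.3500 / (0.15·0.3500 + 0.3·0.6500) ≈ 0.2121
After 'does not convert': P(A) = 0.15·0.2121 / (0.15·0.2121 + 0.3·0.7879) ≈ 0.1186
After 'does not convert': P(A) = 0.15·0.1186 / (0.15·0.1186 + 0.3·0.8814) ≈ 0.0631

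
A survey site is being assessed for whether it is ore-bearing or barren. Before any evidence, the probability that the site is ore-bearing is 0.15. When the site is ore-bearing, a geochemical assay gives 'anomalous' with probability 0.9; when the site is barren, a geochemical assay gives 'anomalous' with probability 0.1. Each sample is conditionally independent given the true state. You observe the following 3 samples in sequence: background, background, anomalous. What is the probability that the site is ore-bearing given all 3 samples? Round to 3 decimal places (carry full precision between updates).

0.019

After 'background': P(ore) = 0.1·0.1500 / (0.1·0.1500 + 0.9·0.8500) ≈ 0.0192
After 'background': P(ore) = 0.1·0.0192 / (0.1·0.0192 + 0.9·0.9808) ≈ 0.0022
After 'anomalous': P(ore) = 0.9·0.0022 / (0.9·0.0022 + 0.1·0.9978) ≈ 0.0192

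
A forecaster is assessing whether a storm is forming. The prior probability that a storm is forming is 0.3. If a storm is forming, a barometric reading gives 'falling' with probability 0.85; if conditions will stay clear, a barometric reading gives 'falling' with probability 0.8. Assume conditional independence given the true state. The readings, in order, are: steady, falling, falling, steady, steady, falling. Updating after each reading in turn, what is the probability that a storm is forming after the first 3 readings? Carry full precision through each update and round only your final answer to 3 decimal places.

Each posterior becomes the prior for the next update.
After 'steady': P(storm) = 0.15·0.3000 / (0.15·0.3000 + 0.2·0.7000) ≈ 0.2432
After 'falling': P(storm) = 0.85·0.2432 / (0.85·0.2432 + 0.8·0.7568) ≈ 0.2546
After 'falling': P(storm) = 0.85·0.2546 / (0.85·0.2546 + 0.8·0.7454) ≈ 0.2663

0.266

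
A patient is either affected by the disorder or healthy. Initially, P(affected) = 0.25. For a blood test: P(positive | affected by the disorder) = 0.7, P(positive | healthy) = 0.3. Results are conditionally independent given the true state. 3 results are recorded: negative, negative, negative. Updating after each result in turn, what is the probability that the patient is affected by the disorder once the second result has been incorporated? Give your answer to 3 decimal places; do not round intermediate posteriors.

0.058

After 'negative': P(affected) = 0.3·0.2500 / (0.3·0.2500 + 0.7·0.7500) ≈ 0.1250
After 'negative': P(affected) = 0.3·0.1250 / (0.3·0.1250 + 0.7·0.8750) ≈ 0.0577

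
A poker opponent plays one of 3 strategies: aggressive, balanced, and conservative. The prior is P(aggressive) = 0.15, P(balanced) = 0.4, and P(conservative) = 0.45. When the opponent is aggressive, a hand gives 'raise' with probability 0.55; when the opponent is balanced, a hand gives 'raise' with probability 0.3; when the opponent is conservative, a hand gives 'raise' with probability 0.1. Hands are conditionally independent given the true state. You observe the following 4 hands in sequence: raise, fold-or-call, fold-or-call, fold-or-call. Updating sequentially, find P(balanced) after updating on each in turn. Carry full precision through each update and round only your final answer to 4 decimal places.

0.5051

After 'raise': normaliser = 0.55·0.1500 + 0.3·0.4000 + 0.1·0.4500; P(aggressive) ≈ 0.3333, P(balanced) ≈ 0.4848, P(conservative) ≈ 0.1818
After 'fold-or-call': normaliser = 0.45·0.3333 + 0.7·0.4848 + 0.9·0.1818; P(aggressive) ≈ 0.2297, P(balanced) ≈ 0.5197, P(conservative) ≈ 0.2506
After 'fold-or-call': normaliser = 0.45·0.2297 + 0.7·0.5197 + 0.9·0.2506; P(aggressive) ≈ 0.1492, P(balanced) ≈ 0.5252, P(conservative) ≈ 0.3256
After 'fold-or-call': normaliser = 0.45·0.1492 + 0.7·0.5252 + 0.9·0.3256; P(aggressive) ≈ 0.0923, P(balanced) ≈ 0.5051, P(conservative) ≈ 0.4026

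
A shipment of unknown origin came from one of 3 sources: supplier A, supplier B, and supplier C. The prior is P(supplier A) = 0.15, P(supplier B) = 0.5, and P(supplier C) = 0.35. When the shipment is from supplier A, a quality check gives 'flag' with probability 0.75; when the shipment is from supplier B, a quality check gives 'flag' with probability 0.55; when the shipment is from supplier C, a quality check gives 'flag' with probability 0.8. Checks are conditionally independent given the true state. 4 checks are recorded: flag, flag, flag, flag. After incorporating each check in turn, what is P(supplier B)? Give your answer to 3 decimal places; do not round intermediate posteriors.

After 'flag': normaliser = 0.75·0.1500 + 0.55·0.5000 + 0.8·0.3500; P(supplier A) ≈ 0.1685, P(supplier B) ≈ 0.4120, P(supplier C) ≈ 0.4195
After 'flag': normaliser = 0.75·0.1685 + 0.55·0.4120 + 0.8·0.4195; P(supplier A) ≈ 0.1836, P(supplier B) ≈ 0.3291, P(supplier C) ≈ 0.4874
After 'flag': normaliser = 0.75·0.1836 + 0.55·0.3291 + 0.8·0.4874; P(supplier A) ≈ 0.1943, P(supplier B) ≈ 0.2554, P(supplier C) ≈ 0.5503
After 'flag': normaliser = 0.75·0.1943 + 0.55·0.2554 + 0.8·0.5503; P(supplier A) ≈ 0.2006, P(supplier B) ≈ 0.1934, P(supplier C) ≈ 0.6060

0.193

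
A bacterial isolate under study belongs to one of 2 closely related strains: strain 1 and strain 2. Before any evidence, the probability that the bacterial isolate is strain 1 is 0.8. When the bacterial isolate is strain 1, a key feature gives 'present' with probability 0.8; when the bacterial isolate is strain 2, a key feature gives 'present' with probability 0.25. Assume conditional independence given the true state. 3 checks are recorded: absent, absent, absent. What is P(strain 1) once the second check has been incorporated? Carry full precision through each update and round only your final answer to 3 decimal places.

0.221

Each posterior becomes the prior for the next update.
After 'absent': P(strain 1) = 0.2·0.8000 / (0.2·0.8000 + 0.75·0.2000) ≈ 0.5161
After 'absent': P(strain 1) = 0.2·0.5161 / (0.2·0.5161 + 0.75·0.4839) ≈ 0.2215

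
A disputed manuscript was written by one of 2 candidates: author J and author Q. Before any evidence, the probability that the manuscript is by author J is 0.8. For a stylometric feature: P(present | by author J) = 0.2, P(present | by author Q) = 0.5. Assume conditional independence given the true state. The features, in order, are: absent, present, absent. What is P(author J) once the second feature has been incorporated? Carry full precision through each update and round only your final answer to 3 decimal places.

0.719

After 'absent': P(author J) = 0.8·0.8000 / (0.8·0.8000 + 0.5·0.2000) ≈ 0.8649
After 'present': P(author J) = 0.2·0.8649 / (0.2·0.8649 + 0.5·0.1351) ≈ 0.7191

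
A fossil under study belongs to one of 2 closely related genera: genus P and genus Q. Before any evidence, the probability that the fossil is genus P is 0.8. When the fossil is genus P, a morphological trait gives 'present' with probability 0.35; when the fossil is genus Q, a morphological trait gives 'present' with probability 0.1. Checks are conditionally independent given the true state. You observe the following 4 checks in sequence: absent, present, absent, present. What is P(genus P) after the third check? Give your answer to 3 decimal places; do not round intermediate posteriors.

Each posterior becomes the prior for the next update.
After 'absent': P(genus P) = 0.65·0.8000 / (0.65·0.8000 + 0.9·0.2000) ≈ 0.7429
After 'present': P(genus P) = 0.35·0.7429 / (0.35·0.7429 + 0.1·0.2571) ≈ 0.9100
After 'absent': P(genus P) = 0.65·0.9100 / (0.65·0.9100 + 0.9·0.0900) ≈ 0.8796

0.880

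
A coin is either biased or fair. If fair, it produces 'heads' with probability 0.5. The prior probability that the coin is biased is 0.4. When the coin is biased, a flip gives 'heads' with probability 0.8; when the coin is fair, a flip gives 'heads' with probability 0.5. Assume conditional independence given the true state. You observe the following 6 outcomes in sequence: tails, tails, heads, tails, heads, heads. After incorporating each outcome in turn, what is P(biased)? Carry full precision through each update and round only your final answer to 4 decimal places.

After 'tails': P(biased) = 0.2·0.4000 / (0.2·0.4000 + 0.5·0.6000) ≈ 0.2105
After 'tails': P(biased) = 0.2·0.2105 / (0.2·0.2105 + 0.5·0.7895) ≈ 0.0964
After 'heads': P(biased) = 0.8·0.0964 / (0.8·0.0964 + 0.5·0.9036) ≈ 0.1458
After 'tails': P(biased) = 0.2·0.1458 / (0.2·0.1458 + 0.5·0.8542) ≈ 0.0639
After 'heads': P(biased) = 0.8·0.0639 / (0.8·0.0639 + 0.5·0.9361) ≈ 0.0985
After 'heads': P(biased) = 0.8·0.0985 / (0.8·0.0985 + 0.5·0.9015) ≈ 0.1488

0.1488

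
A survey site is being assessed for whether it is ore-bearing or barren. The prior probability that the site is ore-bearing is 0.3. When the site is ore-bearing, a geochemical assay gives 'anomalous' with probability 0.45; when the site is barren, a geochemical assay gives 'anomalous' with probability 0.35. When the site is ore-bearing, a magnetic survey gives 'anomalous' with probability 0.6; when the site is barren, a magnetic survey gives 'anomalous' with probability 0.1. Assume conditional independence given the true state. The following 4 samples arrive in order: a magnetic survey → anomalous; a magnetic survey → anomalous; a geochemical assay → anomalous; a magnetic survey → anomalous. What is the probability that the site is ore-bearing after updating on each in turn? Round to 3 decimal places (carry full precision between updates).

Apply Bayes' rule sequentially, carrying P(ore) forward.
After a magnetic survey='anomalous': P(ore) = 0.6·0.3000 / (0.6·0.3000 + 0.1·0.7000) ≈ 0.7200
After a magnetic survey='anomalous': P(ore) = 0.6·0.7200 / (0.6·0.7200 + 0.1·0.2800) ≈ 0.9391
After a geochemical assay='anomalous': P(ore) = 0.45·0.9391 / (0.45·0.9391 + 0.35·0.0609) ≈ 0.9520
After a magnetic survey='anomalous': P(ore) = 0.6·0.9520 / (0.6·0.9520 + 0.1·0.0480) ≈ 0.9917

0.992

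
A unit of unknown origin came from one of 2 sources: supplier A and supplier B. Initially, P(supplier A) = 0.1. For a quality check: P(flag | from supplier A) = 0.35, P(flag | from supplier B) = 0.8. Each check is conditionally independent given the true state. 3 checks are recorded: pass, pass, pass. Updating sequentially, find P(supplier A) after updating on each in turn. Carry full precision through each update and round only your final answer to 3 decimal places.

After 'pass': P(supplier A) = 0.65·0.1000 / (0.65·0.1000 + 0.2·0.9000) ≈ 0.2653
After 'pass': P(supplier A) = 0.65·0.2653 / (0.65·0.2653 + 0.2·0.7347) ≈ 0.5399
After 'pass': P(supplier A) = 0.65·0.5399 / (0.65·0.5399 + 0.2·0.4601) ≈ 0.7923

0.792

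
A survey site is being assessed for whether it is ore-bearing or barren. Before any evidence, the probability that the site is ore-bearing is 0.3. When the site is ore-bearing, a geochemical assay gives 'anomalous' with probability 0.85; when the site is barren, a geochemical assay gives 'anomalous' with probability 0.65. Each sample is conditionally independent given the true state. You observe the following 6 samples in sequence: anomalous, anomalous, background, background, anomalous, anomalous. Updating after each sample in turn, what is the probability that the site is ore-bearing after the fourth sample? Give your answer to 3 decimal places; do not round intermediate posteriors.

0.119

After 'anomalous': P(ore) = 0.85·0.3000 / (0.85·0.3000 + 0.65·0.7000) ≈ 0.3592
After 'anomalous': P(ore) = 0.85·0.3592 / (0.85·0.3592 + 0.65·0.6408) ≈ 0.4229
After 'background': P(ore) = 0.15·0.4229 / (0.15·0.4229 + 0.35·0.5771) ≈ 0.2390
After 'background': P(ore) = 0.15·0.2390 / (0.15·0.2390 + 0.35·0.7610) ≈ 0.1186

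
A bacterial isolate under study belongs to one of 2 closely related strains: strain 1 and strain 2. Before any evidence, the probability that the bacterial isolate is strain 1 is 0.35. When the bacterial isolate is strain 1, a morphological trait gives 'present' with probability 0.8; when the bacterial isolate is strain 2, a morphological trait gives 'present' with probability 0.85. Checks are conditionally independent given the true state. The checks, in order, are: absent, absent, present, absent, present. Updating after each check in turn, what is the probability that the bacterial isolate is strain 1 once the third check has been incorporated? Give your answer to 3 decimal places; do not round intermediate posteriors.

After 'absent': P(strain 1) = 0.2·0.3500 / (0.2·0.3500 + 0.15·0.6500) ≈ 0.4179
After 'absent': P(strain 1) = 0.2·0.4179 / (0.2·0.4179 + 0.15·0.5821) ≈ 0.4891
After 'present': P(strain 1) = 0.8·0.4891 / (0.8·0.4891 + 0.85·0.5109) ≈ 0.4739

0.474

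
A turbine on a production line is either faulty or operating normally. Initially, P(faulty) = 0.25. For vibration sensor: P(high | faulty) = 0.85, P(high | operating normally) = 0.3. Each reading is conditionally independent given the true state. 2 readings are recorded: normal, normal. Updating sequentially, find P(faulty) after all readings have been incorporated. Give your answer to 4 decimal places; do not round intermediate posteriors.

0.0151

After 'normal': P(faulty) = 0.15·0.2500 / (0.15·0.2500 + 0.7·0.7500) ≈ 0.0667
After 'normal': P(faulty) = 0.15·0.0667 / (0.15·0.0667 + 0.7·0.9333) ≈ 0.0151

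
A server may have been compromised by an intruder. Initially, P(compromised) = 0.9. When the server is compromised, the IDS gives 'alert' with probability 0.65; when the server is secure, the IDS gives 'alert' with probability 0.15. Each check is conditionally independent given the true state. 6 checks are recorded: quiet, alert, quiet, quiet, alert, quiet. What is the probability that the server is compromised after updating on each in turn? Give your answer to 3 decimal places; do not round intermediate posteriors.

0.829

After 'quiet': P(compromised) = 0.35·0.9000 / (0.35·0.9000 + 0.85·0.1000) ≈ 0.7875
After 'alert': P(compromised) = 0.65·0.7875 / (0.65·0.7875 + 0.15·0.2125) ≈ 0.9414
After 'quiet': P(compromised) = 0.35·0.9414 / (0.35·0.9414 + 0.85·0.0586) ≈ 0.8686
After 'quiet': P(compromised) = 0.35·0.8686 / (0.35·0.8686 + 0.85·0.1314) ≈ 0.7314
After 'alert': P(compromised) = 0.65·0.7314 / (0.65·0.7314 + 0.15·0.2686) ≈ 0.9219
After 'quiet': P(compromised) = 0.35·0.9219 / (0.35·0.9219 + 0.85·0.0781) ≈ 0.8293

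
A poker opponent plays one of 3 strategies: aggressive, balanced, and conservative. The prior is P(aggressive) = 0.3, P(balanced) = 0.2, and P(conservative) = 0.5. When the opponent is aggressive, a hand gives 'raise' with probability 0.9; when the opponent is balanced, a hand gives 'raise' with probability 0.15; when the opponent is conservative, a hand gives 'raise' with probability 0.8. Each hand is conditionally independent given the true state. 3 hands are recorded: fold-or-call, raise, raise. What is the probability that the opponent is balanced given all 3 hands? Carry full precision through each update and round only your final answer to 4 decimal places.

0.0415

After 'fold-or-call': normaliser = 0.1·0.3000 + 0.85·0.2000 + 0.2·0.5000; P(aggressive) ≈ 0.1000, P(balanced) ≈ 0.5667, P(conservative) ≈ 0.3333
After 'raise': normaliser = 0.9·0.1000 + 0.15·0.5667 + 0.8·0.3333; P(aggressive) ≈ 0.2038, P(balanced) ≈ 0.1925, P(conservative) ≈ 0.6038
After 'raise': normaliser = 0.9·0.2038 + 0.15·0.1925 + 0.8·0.6038; P(aggressive) ≈ 0.2638, P(balanced) ≈ 0.0415, P(conservative) ≈ 0.6947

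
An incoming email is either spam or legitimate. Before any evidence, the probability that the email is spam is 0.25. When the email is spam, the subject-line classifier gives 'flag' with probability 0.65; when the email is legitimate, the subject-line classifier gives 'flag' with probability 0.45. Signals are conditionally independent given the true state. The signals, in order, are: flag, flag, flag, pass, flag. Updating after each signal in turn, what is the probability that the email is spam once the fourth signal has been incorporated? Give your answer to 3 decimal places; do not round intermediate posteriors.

0.390

After 'flag': P(spam) = 0.65·0.2500 / (0.65·0.2500 + 0.45·0.7500) ≈ 0.3250
After 'flag': P(spam) = 0.65·0.3250 / (0.65·0.3250 + 0.45·0.6750) ≈ 0.4102
After 'flag': P(spam) = 0.65·0.4102 / (0.65·0.4102 + 0.45·0.5898) ≈ 0.5011
After 'pass': P(spam) = 0.35·0.5011 / (0.35·0.5011 + 0.55·0.4989) ≈ 0.3900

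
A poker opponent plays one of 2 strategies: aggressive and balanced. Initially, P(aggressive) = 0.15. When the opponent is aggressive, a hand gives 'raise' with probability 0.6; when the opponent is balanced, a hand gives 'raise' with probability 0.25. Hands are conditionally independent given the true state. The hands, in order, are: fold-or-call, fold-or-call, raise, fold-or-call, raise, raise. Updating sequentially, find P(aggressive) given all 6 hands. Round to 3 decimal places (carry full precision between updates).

After 'fold-or-call': P(aggressive) = 0.4·0.1500 / (0.4·0.1500 + 0.75·0.8500) ≈ 0.0860
After 'fold-or-call': P(aggressive) = 0.4·0.0860 / (0.4·0.0860 + 0.75·0.9140) ≈ 0.0478
After 'raise': P(aggressive) = 0.6·0.0478 / (0.6·0.0478 + 0.25·0.9522) ≈ 0.1075
After 'fold-or-call': P(aggressive) = 0.4·0.1075 / (0.4·0.1075 + 0.75·0.8925) ≈ 0.0604
After 'raise': P(aggressive) = 0.6·0.0604 / (0.6·0.0604 + 0.25·0.9396) ≈ 0.1336
After 'raise': P(aggressive) = 0.6·0.1336 / (0.6·0.1336 + 0.25·0.8664) ≈ 0.2701

0.270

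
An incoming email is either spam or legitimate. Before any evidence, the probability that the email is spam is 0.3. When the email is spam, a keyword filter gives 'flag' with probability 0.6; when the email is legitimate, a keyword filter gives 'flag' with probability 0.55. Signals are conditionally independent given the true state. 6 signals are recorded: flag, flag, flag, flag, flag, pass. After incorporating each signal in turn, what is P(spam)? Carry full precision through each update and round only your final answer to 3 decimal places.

Each posterior becomes the prior for the next update.
After 'flag': P(spam) = 0.6·0.3000 / (0.6·0.3000 + 0.55·0.7000) ≈ 0.3186
After 'flag': P(spam) = 0.6·0.3186 / (0.6·0.3186 + 0.55·0.6814) ≈ 0.3378
After 'flag': P(spam) = 0.6·0.3378 / (0.6·0.3378 + 0.55·0.6622) ≈ 0.3575
After 'flag': P(spam) = 0.6·0.3575 / (0.6·0.3575 + 0.55·0.6425) ≈ 0.3777
After 'flag': P(spam) = 0.6·0.3777 / (0.6·0.3777 + 0.55·0.6223) ≈ 0.3984
After 'pass': P(spam) = 0.4·0.3984 / (0.4·0.3984 + 0.45·0.6016) ≈ 0.3705

0.371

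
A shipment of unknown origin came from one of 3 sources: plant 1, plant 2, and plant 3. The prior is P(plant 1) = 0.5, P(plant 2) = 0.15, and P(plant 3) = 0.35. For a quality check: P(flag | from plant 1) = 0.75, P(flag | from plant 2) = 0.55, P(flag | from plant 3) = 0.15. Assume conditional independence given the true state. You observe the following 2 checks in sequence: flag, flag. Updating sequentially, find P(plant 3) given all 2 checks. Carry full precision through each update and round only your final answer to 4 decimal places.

0.0235

After 'flag': normaliser = 0.75·0.5000 + 0.55·0.1500 + 0.15·0.3500; P(plant 1) ≈ 0.7353, P(plant 2) ≈ 0.1618, P(plant 3) ≈ 0.1029
After 'flag': normaliser = 0.75·0.7353 + 0.55·0.1618 + 0.15·0.1029; P(plant 1) ≈ 0.8408, P(plant 2) ≈ 0.1357, P(plant 3) ≈ 0.0235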